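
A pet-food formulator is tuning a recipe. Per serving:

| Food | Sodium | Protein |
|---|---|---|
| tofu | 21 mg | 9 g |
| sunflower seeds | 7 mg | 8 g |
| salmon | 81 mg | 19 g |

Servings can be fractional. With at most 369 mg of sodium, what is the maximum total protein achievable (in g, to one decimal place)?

421.7 g

Protein per mg sodium: sunflower seeds 1.143, tofu 0.4286, salmon 0.2346.
With no serving limits, spend the whole sodium allowance on sunflower seeds: 369 mg / 7 mg × 8 g = 421.7 g.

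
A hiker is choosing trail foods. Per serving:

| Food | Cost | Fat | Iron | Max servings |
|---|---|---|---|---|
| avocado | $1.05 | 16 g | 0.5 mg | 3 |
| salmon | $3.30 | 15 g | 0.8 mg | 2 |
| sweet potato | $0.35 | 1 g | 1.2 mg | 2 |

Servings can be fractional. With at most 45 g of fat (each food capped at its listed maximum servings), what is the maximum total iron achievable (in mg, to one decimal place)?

4.4 mg

Iron per g fat: sweet potato 1.2, salmon 0.05333, avocado 0.03125.
Take 2 servings of sweet potato: uses 2 g fat, +2.4 mg iron (running total 2.4 mg).
Take 2 servings of salmon: uses 30 g fat, +1.6 mg iron (running total 4.0 mg).
Take 0.8125 servings of avocado: uses 13 g fat, +0.4 mg iron (running total 4.4 mg).
Filling greedily by iron-per-g fat is optimal for one linear limit, giving 4.4 mg.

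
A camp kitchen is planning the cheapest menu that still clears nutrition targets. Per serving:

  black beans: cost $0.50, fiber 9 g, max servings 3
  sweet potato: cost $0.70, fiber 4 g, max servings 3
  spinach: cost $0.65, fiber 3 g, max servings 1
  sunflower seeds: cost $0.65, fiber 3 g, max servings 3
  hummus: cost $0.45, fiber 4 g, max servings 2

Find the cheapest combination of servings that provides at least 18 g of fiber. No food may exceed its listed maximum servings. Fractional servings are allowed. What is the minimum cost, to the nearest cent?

$1.00

Cost per g of fiber: black beans $0.0556, hummus $0.1125, sweet potato $0.1750, spinach $0.2167, sunflower seeds $0.2167.
Take 2 servings of black beans: +18.0 g fiber for $1.00 (total $1.00, still need 0.0 g).
Greedy by cheapest-per-g is optimal for a single linear constraint, so the minimum cost is $1.00.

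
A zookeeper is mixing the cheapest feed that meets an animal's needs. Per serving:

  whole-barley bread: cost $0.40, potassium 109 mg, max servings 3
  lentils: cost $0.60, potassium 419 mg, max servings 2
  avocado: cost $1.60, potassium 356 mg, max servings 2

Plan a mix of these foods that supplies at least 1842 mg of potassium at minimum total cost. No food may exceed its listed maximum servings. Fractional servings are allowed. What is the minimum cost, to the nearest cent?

Cost per mg of potassium: lentils $0.0014, whole-barley bread $0.0037, avocado $0.0045.
Take 2 servings of lentils: +838.0 mg potassium for $1.20 (total $1.20, still need 1004.0 mg).
Take 3 servings of whole-barley bread: +327.0 mg potassium for $1.20 (total $2.40, still need 677.0 mg).
Take 1.902 servings of avocado: +677.0 mg potassium for $3.04 (total $5.44, still need 0.0 mg).
Filling from the cheapest source first is optimal under one linear minimum: $5.44.

$5.44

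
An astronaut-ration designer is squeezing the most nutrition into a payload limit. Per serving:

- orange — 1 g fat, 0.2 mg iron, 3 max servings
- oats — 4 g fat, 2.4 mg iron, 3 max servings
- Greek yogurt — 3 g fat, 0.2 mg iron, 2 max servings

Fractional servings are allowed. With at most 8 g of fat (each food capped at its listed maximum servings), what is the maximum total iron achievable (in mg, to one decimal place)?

4.8 mg

Iron per g fat: oats 0.6, orange 0.2, Greek yogurt 0.06667.
Take 2 servings of oats: uses 8 g fat, +4.8 mg iron (running total 4.8 mg).
Greedy by best ratio exhausts the fat allowance optimally: 4.8 mg.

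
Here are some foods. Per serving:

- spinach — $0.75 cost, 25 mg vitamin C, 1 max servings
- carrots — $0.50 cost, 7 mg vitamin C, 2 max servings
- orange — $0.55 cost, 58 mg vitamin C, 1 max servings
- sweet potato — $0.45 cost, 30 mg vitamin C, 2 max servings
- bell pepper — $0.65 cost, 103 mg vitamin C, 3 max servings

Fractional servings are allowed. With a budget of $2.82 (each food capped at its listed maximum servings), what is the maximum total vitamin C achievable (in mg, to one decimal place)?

Vitamin C per dollar: bell pepper 158.5, orange 105.5, sweet potato 66.67, spinach 33.33, carrots 14.
Take 3 servings of bell pepper: spends $1.95, +309.0 mg vitamin C (running total 309.0 mg).
Take 1 serving of orange: spends $0.55, +58.0 mg vitamin C (running total 367.0 mg).
Take 0.7111 servings of sweet potato: spends $0.32, +21.3 mg vitamin C (running total 388.3 mg).
Greedy by best ratio exhausts the cost allowance optimally: 388.3 mg.

388.3 mg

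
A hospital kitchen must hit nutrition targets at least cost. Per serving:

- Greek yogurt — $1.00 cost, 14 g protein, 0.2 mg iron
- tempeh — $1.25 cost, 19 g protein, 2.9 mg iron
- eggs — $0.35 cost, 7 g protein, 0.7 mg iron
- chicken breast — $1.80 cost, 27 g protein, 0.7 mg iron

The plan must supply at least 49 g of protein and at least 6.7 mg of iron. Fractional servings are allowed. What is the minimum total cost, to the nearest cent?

Greek yogurt only: max(49/14, 6.7/0.2) = 33.5 servings → $33.50.
tempeh only: max(49/19, 6.7/2.9) = 2.579 servings → $3.22.
eggs only: max(49/7, 6.7/0.7) = 9.571 servings → $3.35.
chicken breast only: max(49/27, 6.7/0.7) = 9.571 servings → $17.23.
Greek yogurt + tempeh with both tight: 0.4022 servings and 2.283 servings → $3.26.
Greek yogurt + eggs: the both-tight solution has a negative serving — not a feasible corner.
Greek yogurt + chicken breast: intersection lies outside the first quadrant.
tempeh + eggs with both tight: 1.8 servings and 2.114 servings → $2.99.
tempeh + chicken breast with both tight: 2.255 servings and 0.2277 servings → $3.23.
eggs + chicken breast: intersection lies outside the first quadrant.
The minimum over all feasible corners is $2.99.

$2.99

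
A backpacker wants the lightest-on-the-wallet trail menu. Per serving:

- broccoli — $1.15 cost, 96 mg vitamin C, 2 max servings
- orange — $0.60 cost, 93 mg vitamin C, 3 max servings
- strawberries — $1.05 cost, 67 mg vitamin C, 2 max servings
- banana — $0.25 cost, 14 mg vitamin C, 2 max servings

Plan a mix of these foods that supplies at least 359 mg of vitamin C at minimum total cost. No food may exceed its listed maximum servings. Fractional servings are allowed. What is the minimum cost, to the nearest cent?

$2.76

Cost per mg of vitamin C: orange $0.0065, broccoli $0.0120, strawberries $0.0157, banana $0.0179.
Take 3 servings of orange: +279.0 mg vitamin C for $1.80 (total $1.80, still need 80.0 mg).
Take 0.8333 servings of broccoli: +80.0 mg vitamin C for $0.96 (total $2.76, still need 0.0 mg).
Filling from the cheapest source first is optimal under one linear minimum: $2.76.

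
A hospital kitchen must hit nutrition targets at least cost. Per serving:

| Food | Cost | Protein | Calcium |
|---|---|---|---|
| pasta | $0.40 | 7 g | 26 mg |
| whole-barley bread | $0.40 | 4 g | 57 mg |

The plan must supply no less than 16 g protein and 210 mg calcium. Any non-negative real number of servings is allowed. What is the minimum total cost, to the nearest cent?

$1.53

A basic optimal solution has at most two foods positive. Try each food alone and each pair with both targets met exactly.
pasta only: max(16/7, 210/26) = 8.077 servings → $3.23.
whole-barley bread only: max(16/4, 210/57) = 4 servings → $1.60.
pasta + whole-barley bread with both tight: 0.2441 servings and 3.573 servings → $1.53.
So the least-cost plan costs $1.53.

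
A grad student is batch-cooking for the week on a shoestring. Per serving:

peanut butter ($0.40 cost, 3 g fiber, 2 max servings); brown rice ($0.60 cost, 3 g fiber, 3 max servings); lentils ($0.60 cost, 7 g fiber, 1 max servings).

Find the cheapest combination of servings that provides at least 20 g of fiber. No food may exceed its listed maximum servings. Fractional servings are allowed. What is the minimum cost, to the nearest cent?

$2.80

Cost per g of fiber: lentils $0.0857, peanut butter $0.1333, brown rice $0.2000.
Take 1 serving of lentils: +7.0 g fiber for $0.60 (total $0.60, still need 13.0 g).
Take 2 servings of peanut butter: +6.0 g fiber for $0.80 (total $1.40, still need 7.0 g).
Take 2.333 servings of brown rice: +7.0 g fiber for $1.40 (total $2.80, still need 0.0 g).
Greedy by cheapest-per-g is optimal for a single linear constraint, so the minimum cost is $2.80.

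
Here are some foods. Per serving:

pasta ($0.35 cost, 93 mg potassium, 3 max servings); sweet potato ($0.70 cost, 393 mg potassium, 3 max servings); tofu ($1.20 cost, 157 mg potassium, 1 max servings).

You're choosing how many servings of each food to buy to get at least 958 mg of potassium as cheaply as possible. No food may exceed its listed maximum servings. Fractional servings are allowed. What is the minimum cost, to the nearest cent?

Cost per mg of potassium: sweet potato $0.0018, pasta $0.0038, tofu $0.0076.
Take 2.438 servings of sweet potato: +958.0 mg potassium for $1.71 (total $1.71, still need 0.0 mg).
Greedy by cheapest-per-mg is optimal for a single linear constraint, so the minimum cost is $1.71.

$1.71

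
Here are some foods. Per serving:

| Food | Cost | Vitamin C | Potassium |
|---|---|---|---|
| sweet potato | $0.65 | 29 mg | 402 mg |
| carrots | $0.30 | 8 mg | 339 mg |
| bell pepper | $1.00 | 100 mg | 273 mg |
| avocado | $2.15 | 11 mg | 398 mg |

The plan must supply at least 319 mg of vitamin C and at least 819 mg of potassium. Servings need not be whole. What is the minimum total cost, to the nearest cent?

At the optimum either one food covers both requirements or two foods hit both targets exactly; no other combination can be cheaper.
sweet potato only: max(319/29, 819/402) = 11 servings → $7.15.
carrots only: max(319/8, 819/339) = 39.88 servings → $11.96.
bell pepper only: max(319/100, 819/273) = 3.19 servings → $3.19.
avocado only: max(319/11, 819/398) = 29 servings → $62.35.
sweet potato + carrots: intersection lies outside the first quadrant.
sweet potato + bell pepper: intersection lies outside the first quadrant.
sweet potato + avocado: the both-tight solution has a negative serving — not a feasible corner.
carrots + bell pepper with both targets exact would need a negative amount; discard.
carrots + avocado: intersection lies outside the first quadrant.
bell pepper + avocado with both targets exact would need a negative amount; discard.
Cheapest feasible corner: $3.19.

$3.19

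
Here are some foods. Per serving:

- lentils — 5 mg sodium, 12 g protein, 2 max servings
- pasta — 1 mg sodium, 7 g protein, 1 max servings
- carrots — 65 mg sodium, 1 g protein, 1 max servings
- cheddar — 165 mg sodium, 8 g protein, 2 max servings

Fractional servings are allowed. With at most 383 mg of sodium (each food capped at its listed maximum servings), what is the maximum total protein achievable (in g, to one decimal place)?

47.6 g

Protein per mg sodium: pasta 7, lentils 2.4, cheddar 0.04848, carrots 0.01538.
Take 1 serving of pasta: uses 1 mg sodium, +7.0 g protein (running total 7.0 g).
Take 2 servings of lentils: uses 10 mg sodium, +24.0 g protein (running total 31.0 g).
Take 2 servings of cheddar: uses 330 mg sodium, +16.0 g protein (running total 47.0 g).
Take 0.6462 servings of carrots: uses 42 mg sodium, +0.6 g protein (running total 47.6 g).
Greedy by best ratio exhausts the sodium allowance optimally: 47.6 g.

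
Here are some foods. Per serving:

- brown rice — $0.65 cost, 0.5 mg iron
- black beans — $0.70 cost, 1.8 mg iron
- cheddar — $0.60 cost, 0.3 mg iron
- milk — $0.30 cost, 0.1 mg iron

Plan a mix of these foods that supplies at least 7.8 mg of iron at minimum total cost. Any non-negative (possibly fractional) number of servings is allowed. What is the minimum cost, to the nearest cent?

$3.03

Cost per mg of iron: black beans $0.3889, brown rice $1.3000, cheddar $2.0000, milk $3.0000.
With no serving limits, use only black beans: 7.8 mg / 1.8 mg = 4.333 servings × $0.70 = $3.03.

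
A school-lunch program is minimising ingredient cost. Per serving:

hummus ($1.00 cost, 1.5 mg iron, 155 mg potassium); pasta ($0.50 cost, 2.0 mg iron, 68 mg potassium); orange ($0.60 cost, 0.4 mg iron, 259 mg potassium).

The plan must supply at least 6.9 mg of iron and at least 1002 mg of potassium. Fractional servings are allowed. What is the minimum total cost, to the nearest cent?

hummus only: max(6.9/1.5, 1002/155) = 6.465 servings → $6.46.
pasta only: max(6.9/2.0, 1002/68) = 14.74 servings → $7.37.
orange only: max(6.9/0.4, 1002/259) = 17.25 servings → $10.35.
hummus + pasta: intersection lies outside the first quadrant.
hummus + orange with both tight: 4.246 servings and 1.328 servings → $5.04.
pasta + orange with both tight: 2.825 servings and 3.127 servings → $3.29.
Cheapest feasible corner: $3.29.

$3.29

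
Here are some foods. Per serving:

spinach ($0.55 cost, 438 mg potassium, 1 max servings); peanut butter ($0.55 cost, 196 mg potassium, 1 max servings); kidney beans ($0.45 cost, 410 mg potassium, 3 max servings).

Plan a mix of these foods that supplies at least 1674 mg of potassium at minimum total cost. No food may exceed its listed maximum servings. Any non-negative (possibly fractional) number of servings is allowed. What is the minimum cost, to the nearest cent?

$1.92

Cost per mg of potassium: kidney beans $0.0011, spinach $0.0013, peanut butter $0.0028.
Take 3 servings of kidney beans: +1230.0 mg potassium for $1.35 (total $1.35, still need 444.0 mg).
Take 1 serving of spinach: +438.0 mg potassium for $0.55 (total $1.90, still need 6.0 mg).
Take 0.03061 servings of peanut butter: +6.0 mg potassium for $0.02 (total $1.92, still need 0.0 mg).
Filling from the cheapest source first is optimal under one linear minimum: $1.92.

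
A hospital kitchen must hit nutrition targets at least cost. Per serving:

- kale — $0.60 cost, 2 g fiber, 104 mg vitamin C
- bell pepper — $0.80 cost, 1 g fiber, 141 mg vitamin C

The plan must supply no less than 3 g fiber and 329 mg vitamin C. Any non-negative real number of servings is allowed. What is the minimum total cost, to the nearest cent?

kale only: max(3/2, 329/104) = 3.163 servings → $1.90.
bell pepper only: max(3/1, 329/141) = 3 servings → $2.40.
kale + bell pepper with both tight: 0.5281 servings and 1.944 servings → $1.87.
So the least-cost plan costs $1.87.

$1.87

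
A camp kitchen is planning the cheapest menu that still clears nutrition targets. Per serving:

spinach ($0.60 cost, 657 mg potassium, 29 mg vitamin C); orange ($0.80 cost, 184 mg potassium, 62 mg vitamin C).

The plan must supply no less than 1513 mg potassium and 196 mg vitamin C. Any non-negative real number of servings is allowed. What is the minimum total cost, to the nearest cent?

$2.90

Two binding constraints pin down two serving amounts, so the optimal mix uses at most two foods. The candidates are each food alone (scaled to the tighter of potassium/vitamin C) and each pair with both constraints tight.
spinach only: max(1513/657, 196/29) = 6.759 servings → $4.06.
orange only: max(1513/184, 196/62) = 8.223 servings → $6.58.
spinach + orange with both tight: 1.631 servings and 2.398 servings → $2.90.
Cheapest feasible corner: $2.90.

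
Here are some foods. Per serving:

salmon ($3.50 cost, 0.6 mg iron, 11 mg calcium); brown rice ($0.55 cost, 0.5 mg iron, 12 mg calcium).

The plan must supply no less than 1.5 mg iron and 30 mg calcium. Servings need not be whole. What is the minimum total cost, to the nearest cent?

$1.65

A basic optimal solution has at most two foods positive. Try each food alone and each pair with both targets met exactly.
salmon only: max(1.5/0.6, 30/11) = 2.727 servings → $9.55.
brown rice only: max(1.5/0.5, 30/12) = 3 servings → $1.65.
salmon + brown rice with both tight: 1.765 servings and 0.8824 servings → $6.66.
Cheapest feasible corner: $1.65.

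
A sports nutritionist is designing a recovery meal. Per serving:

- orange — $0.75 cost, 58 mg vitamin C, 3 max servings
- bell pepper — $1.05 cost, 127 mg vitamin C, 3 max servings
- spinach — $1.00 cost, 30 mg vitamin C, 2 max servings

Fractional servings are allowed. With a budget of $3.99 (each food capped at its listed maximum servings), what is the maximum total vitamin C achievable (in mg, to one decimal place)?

446.0 mg

Vitamin C per dollar: bell pepper 121, orange 77.33, spinach 30.
Take 3 servings of bell pepper: spends $3.15, +381.0 mg vitamin C (running total 381.0 mg).
Take 1.12 servings of orange: spends $0.84, +65.0 mg vitamin C (running total 446.0 mg).
Greedy by best ratio exhausts the cost allowance optimally: 446.0 mg.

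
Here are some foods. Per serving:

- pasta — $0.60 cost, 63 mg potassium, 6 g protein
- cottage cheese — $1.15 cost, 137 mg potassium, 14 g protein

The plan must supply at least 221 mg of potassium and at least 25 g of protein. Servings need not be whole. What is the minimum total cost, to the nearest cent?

$2.05

pasta only: max(221/63, 25/6) = 4.167 servings → $2.50.
cottage cheese only: max(221/137, 25/14) = 1.786 servings → $2.05.
pasta + cottage cheese with both targets exact would need a negative amount; discard.
The minimum over all feasible corners is $2.05.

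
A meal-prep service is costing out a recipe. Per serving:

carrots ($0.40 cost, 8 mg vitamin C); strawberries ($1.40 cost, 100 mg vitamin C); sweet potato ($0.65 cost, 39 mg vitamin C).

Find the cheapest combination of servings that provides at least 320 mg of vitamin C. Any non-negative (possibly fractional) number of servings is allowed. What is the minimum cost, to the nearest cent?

Cost per mg of vitamin C: strawberries $0.0140, sweet potato $0.0167, carrots $0.0500.
With no serving limits, use only strawberries: 320 mg / 100 mg = 3.2 servings × $1.40 = $4.48.

$4.48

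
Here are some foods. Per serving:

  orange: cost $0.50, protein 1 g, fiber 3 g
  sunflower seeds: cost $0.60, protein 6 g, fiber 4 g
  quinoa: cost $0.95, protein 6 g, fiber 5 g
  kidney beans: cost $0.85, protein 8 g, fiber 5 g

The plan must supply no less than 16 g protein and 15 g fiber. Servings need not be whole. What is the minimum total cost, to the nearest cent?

A basic optimal solution has at most two foods positive. Try each food alone and each pair with both targets met exactly.
orange only: max(16/1, 15/3) = 16 servings → $8.00.
sunflower seeds only: max(16/6, 15/4) = 3.75 servings → $2.25.
quinoa only: max(16/6, 15/5) = 3 servings → $2.85.
kidney beans only: max(16/8, 15/5) = 3 servings → $2.55.
orange + sunflower seeds with both tight: 1.857 servings and 2.357 servings → $2.34.
orange + quinoa with both tight: 0.7692 servings and 2.538 servings → $2.80.
orange + kidney beans with both tight: 2.105 servings and 1.737 servings → $2.53.
sunflower seeds + quinoa: the both-tight solution has a negative serving — not a feasible corner.
sunflower seeds + kidney beans with both targets exact would need a negative amount; discard.
quinoa + kidney beans: the both-tight solution has a negative serving — not a feasible corner.
So the least-cost plan costs $2.25.

$2.25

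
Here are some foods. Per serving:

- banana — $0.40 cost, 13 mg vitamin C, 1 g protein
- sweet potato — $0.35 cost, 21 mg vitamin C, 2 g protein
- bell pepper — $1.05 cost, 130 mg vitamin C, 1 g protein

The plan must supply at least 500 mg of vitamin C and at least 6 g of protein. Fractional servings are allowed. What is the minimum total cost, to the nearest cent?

Two binding constraints pin down two serving amounts, so the optimal mix uses at most two foods. The candidates are each food alone (scaled to the tighter of vitamin C/protein) and each pair with both constraints tight.
banana only: max(500/13, 6/1) = 38.46 servings → $15.38.
sweet potato only: max(500/21, 6/2) = 23.81 servings → $8.33.
bell pepper only: max(500/130, 6/1) = 6 servings → $6.30.
banana + sweet potato: intersection lies outside the first quadrant.
banana + bell pepper with both tight: 2.393 servings and 3.607 servings → $4.74.
sweet potato + bell pepper with both tight: 1.172 servings and 3.657 servings → $4.25.
So the least-cost plan costs $4.25.

$4.25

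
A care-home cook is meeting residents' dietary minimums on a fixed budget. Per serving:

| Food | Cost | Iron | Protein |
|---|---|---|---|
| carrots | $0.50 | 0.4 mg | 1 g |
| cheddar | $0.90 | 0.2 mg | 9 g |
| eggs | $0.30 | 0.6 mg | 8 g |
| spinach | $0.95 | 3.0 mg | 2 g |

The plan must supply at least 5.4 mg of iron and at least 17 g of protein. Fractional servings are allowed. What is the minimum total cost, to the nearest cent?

$1.90

A basic optimal solution has at most two foods positive. Try each food alone and each pair with both targets met exactly.
carrots only: max(5.4/0.4, 17/1) = 17 servings → $8.50.
cheddar only: max(5.4/0.2, 17/9) = 27 servings → $24.30.
eggs only: max(5.4/0.6, 17/8) = 9 servings → $2.70.
spinach only: max(5.4/3.0, 17/2) = 8.5 servings → $8.07.
carrots + cheddar with both tight: 13.29 servings and 0.4118 servings → $7.02.
carrots + eggs with both tight: 12.69 servings and 0.5385 servings → $6.51.
carrots + spinach: intersection lies outside the first quadrant.
cheddar + eggs: intersection lies outside the first quadrant.
cheddar + spinach with both tight: 1.511 servings and 1.699 servings → $2.97.
eggs + spinach with both tight: 1.763 servings and 1.447 servings → $1.90.
The minimum over all feasible corners is $1.90.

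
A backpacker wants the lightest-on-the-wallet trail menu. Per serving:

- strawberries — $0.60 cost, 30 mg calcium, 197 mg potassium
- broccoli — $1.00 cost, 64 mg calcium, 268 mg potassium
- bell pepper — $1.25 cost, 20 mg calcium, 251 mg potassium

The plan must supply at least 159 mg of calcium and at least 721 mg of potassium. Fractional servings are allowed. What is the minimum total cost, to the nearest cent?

Compare the cost at each extreme point of the feasible region.
strawberries only: max(159/30, 721/197) = 5.3 servings → $3.18.
broccoli only: max(159/64, 721/268) = 2.69 servings → $2.69.
bell pepper only: max(159/20, 721/251) = 7.95 servings → $9.94.
strawberries + broccoli with both tight: 0.7732 servings and 2.122 servings → $2.59.
strawberries + bell pepper: the both-tight solution has a negative serving — not a feasible corner.
broccoli + bell pepper with both tight: 2.381 servings and 0.33 servings → $2.79.
The minimum over all feasible corners is $2.59.

$2.59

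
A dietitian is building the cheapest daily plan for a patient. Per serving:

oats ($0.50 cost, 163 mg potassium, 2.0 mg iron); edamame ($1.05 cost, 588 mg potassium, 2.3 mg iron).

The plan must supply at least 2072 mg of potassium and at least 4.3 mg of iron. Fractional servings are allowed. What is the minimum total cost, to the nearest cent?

$3.70

oats only: max(2072/163, 4.3/2.0) = 12.71 servings → $6.36.
edamame only: max(2072/588, 4.3/2.3) = 3.524 servings → $3.70.
oats + edamame with both targets exact would need a negative amount; discard.
The minimum over all feasible corners is $3.70.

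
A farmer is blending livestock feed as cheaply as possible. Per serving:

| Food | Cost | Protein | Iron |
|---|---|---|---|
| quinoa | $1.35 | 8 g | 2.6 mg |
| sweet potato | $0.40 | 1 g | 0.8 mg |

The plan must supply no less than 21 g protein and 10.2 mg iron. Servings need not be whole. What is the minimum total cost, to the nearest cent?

$5.19

A basic optimal solution has at most two foods positive. Try each food alone and each pair with both targets met exactly.
quinoa only: max(21/8, 10.2/2.6) = 3.923 servings → $5.30.
sweet potato only: max(21/1, 10.2/0.8) = 21 servings → $8.40.
quinoa + sweet potato with both tight: 1.737 servings and 7.105 servings → $5.19.
Cheapest feasible corner: $5.19.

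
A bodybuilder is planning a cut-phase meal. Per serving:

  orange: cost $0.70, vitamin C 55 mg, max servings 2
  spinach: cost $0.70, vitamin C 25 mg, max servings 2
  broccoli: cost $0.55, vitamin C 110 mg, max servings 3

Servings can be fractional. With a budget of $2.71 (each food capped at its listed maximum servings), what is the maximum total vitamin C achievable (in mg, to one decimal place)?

Vitamin C per dollar: broccoli 200, orange 78.57, spinach 35.71.
Take 3 servings of broccoli: spends $1.65, +330.0 mg vitamin C (running total 330.0 mg).
Take 1.514 servings of orange: spends $1.06, +83.3 mg vitamin C (running total 413.3 mg).
Greedy by best ratio exhausts the cost allowance optimally: 413.3 mg.

413.3 mg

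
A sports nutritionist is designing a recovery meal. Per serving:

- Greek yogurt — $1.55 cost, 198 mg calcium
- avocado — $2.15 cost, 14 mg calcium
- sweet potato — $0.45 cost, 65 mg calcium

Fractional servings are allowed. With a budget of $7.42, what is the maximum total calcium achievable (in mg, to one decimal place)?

Calcium per dollar: sweet potato 144.4, Greek yogurt 127.7, avocado 6.512.
With no serving limits, spend the whole cost allowance on sweet potato: $7.42 / $0.45 × 65 mg = 1071.8 mg.

1071.8 mg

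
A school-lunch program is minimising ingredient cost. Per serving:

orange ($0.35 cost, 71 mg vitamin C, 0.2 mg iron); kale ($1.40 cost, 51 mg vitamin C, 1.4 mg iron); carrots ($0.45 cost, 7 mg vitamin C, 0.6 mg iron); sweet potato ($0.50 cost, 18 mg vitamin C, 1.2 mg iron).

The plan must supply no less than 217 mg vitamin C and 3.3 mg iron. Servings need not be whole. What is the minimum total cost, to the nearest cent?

This is a tiny linear program; its minimum lies at a vertex of the feasible set. List the vertices and price them.
orange only: max(217/71, 3.3/0.2) = 16.5 servings → $5.78.
kale only: max(217/51, 3.3/1.4) = 4.255 servings → $5.96.
carrots only: max(217/7, 3.3/0.6) = 31 servings → $13.95.
sweet potato only: max(217/18, 3.3/1.2) = 12.06 servings → $6.03.
orange + kale with both tight: 1.519 servings and 2.14 servings → $3.53.
orange + carrots with both tight: 2.6 servings and 4.633 servings → $2.99.
orange + sweet potato with both tight: 2.463 servings and 2.339 servings → $2.03.
kale + carrots: the both-tight solution has a negative serving — not a feasible corner.
kale + sweet potato with both targets exact would need a negative amount; discard.
carrots + sweet potato: intersection lies outside the first quadrant.
So the least-cost plan costs $2.03.

$2.03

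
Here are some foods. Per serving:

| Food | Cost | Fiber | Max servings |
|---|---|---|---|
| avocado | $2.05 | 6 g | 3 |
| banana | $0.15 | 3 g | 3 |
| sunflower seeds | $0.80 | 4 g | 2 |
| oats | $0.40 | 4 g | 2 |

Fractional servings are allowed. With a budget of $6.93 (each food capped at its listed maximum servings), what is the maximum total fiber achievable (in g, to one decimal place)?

Fiber per dollar: banana 20, oats 10, sunflower seeds 5, avocado 2.927.
Take 3 servings of banana: spends $0.45, +9.0 g fiber (running total 9.0 g).
Take 2 servings of oats: spends $0.80, +8.0 g fiber (running total 17.0 g).
Take 2 servings of sunflower seeds: spends $1.60, +8.0 g fiber (running total 25.0 g).
Take 1.99 servings of avocado: spends $4.08, +11.9 g fiber (running total 36.9 g).
Greedy by best ratio exhausts the cost allowance optimally: 36.9 g.

36.9 g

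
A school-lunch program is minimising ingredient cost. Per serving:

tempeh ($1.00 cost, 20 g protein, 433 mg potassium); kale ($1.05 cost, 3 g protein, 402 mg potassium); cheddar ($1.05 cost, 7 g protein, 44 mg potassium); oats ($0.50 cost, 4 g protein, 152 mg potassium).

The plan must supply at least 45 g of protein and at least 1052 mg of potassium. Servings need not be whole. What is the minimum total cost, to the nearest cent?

For a min-cost LP with two ≥-constraints, a basic feasible solution has at most two positive variables.
tempeh only: max(45/20, 1052/433) = 2.43 servings → $2.43.
kale only: max(45/3, 1052/402) = 15 servings → $15.75.
cheddar only: max(45/7, 1052/44) = 23.91 servings → $25.10.
oats only: max(45/4, 1052/152) = 11.25 servings → $5.62.
tempeh + kale with both tight: 2.215 servings and 0.2307 servings → $2.46.
tempeh + cheddar: the both-tight solution has a negative serving — not a feasible corner.
tempeh + oats with both tight: 2.012 servings and 1.189 servings → $2.61.
kale + cheddar with both tight: 2.007 servings and 5.568 servings → $7.95.
kale + oats: the both-tight solution has a negative serving — not a feasible corner.
cheddar + oats with both tight: 2.964 servings and 6.063 servings → $6.14.
The minimum over all feasible corners is $2.43.

$2.43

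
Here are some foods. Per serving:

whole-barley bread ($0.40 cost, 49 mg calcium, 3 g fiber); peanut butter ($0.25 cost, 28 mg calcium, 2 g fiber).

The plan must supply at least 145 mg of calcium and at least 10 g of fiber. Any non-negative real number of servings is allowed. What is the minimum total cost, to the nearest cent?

At the optimum either one food covers both requirements or two foods hit both targets exactly; no other combination can be cheaper.
whole-barley bread only: max(145/49, 10/3) = 3.333 servings → $1.33.
peanut butter only: max(145/28, 10/2) = 5.179 servings → $1.29.
whole-barley bread + peanut butter with both tight: 0.7143 servings and 3.929 servings → $1.27.
Cheapest feasible corner: $1.27.

$1.27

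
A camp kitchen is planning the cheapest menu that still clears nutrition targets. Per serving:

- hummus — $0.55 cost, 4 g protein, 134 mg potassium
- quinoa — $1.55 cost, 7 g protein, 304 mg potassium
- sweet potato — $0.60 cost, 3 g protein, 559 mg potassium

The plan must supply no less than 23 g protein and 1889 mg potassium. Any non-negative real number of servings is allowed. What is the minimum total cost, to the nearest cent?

$3.62

For a min-cost LP with two ≥-constraints, a basic feasible solution has at most two positive variables.
hummus only: max(23/4, 1889/134) = 14.1 servings → $7.75.
quinoa only: max(23/7, 1889/304) = 6.214 servings → $9.63.
sweet potato only: max(23/3, 1889/559) = 7.667 servings → $4.60.
hummus + quinoa: the both-tight solution has a negative serving — not a feasible corner.
hummus + sweet potato with both tight: 3.92 servings and 2.439 servings → $3.62.
quinoa + sweet potato with both tight: 2.396 servings and 2.076 servings → $4.96.
Cheapest feasible corner: $3.62.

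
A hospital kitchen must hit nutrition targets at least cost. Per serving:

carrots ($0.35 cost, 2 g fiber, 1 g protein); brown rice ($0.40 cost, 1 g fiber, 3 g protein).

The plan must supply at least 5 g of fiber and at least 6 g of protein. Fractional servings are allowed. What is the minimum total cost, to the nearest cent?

A basic optimal solution has at most two foods positive. Try each food alone and each pair with both targets met exactly.
carrots only: max(5/2, 6/1) = 6 servings → $2.10.
brown rice only: max(5/1, 6/3) = 5 servings → $2.00.
carrots + brown rice with both tight: 1.8 servings and 1.4 servings → $1.19.
Cheapest feasible corner: $1.19.

$1.19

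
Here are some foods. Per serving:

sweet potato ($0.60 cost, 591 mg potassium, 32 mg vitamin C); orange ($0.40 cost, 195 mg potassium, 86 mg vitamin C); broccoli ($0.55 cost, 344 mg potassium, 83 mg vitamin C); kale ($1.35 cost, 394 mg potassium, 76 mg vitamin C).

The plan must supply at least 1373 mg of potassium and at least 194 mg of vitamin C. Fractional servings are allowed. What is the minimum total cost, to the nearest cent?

A basic optimal solution has at most two foods positive. Try each food alone and each pair with both targets met exactly.
sweet potato only: max(1373/591, 194/32) = 6.062 servings → $3.64.
orange only: max(1373/195, 194/86) = 7.041 servings → $2.82.
broccoli only: max(1373/344, 194/83) = 3.991 servings → $2.20.
kale only: max(1373/394, 194/76) = 3.485 servings → $4.70.
sweet potato + orange with both tight: 1.8 servings and 1.586 servings → $1.71.
sweet potato + broccoli with both tight: 1.241 servings and 1.859 servings → $1.77.
sweet potato + kale with both tight: 0.8639 servings and 2.189 servings → $3.47.
orange + broccoli with both targets exact would need a negative amount; discard.
orange + kale: intersection lies outside the first quadrant.
broccoli + kale with both targets exact would need a negative amount; discard.
So the least-cost plan costs $1.71.

$1.71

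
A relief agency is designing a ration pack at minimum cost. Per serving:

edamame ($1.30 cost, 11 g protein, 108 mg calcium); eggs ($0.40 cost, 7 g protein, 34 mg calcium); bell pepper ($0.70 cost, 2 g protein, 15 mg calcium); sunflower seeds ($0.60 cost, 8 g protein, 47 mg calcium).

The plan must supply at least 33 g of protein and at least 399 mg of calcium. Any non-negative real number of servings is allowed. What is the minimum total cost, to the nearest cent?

$4.69

A basic optimal solution has at most two foods positive. Try each food alone and each pair with both targets met exactly.
edamame only: max(33/11, 399/108) = 3.694 servings → $4.80.
eggs only: max(33/7, 399/34) = 11.74 servings → $4.69.
bell pepper only: max(33/2, 399/15) = 26.6 servings → $18.62.
sunflower seeds only: max(33/8, 399/47) = 8.489 servings → $5.09.
edamame + eggs: the both-tight solution has a negative serving — not a feasible corner.
edamame + bell pepper: intersection lies outside the first quadrant.
edamame + sunflower seeds: the both-tight solution has a negative serving — not a feasible corner.
eggs + bell pepper: intersection lies outside the first quadrant.
eggs + sunflower seeds: intersection lies outside the first quadrant.
bell pepper + sunflower seeds: intersection lies outside the first quadrant.
The minimum over all feasible corners is $4.69.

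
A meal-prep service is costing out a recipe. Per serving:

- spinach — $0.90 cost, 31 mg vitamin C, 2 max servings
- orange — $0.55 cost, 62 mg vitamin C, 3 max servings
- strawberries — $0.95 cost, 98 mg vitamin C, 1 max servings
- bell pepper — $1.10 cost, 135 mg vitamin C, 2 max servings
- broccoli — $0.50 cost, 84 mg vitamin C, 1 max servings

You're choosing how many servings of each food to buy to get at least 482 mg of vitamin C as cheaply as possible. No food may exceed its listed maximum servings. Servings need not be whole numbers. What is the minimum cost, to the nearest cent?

Cost per mg of vitamin C: broccoli $0.0060, bell pepper $0.0081, orange $0.0089, strawberries $0.0097, spinach $0.0290.
Take 1 serving of broccoli: +84.0 mg vitamin C for $0.50 (total $0.50, still need 398.0 mg).
Take 2 servings of bell pepper: +270.0 mg vitamin C for $2.20 (total $2.70, still need 128.0 mg).
Take 2.065 servings of orange: +128.0 mg vitamin C for $1.14 (total $3.84, still need 0.0 mg).
Greedy by cheapest-per-mg is optimal for a single linear constraint, so the minimum cost is $3.84.

$3.84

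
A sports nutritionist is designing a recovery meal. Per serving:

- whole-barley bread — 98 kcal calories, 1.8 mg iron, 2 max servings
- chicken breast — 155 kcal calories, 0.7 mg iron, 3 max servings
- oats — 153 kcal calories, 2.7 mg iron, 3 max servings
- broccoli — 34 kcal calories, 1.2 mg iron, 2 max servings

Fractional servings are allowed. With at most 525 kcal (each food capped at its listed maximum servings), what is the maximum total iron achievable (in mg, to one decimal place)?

Iron per kcal: broccoli 0.03529, whole-barley bread 0.01837, oats 0.01765, chicken breast 0.004516.
Take 2 servings of broccoli: uses 68 kcal, +2.4 mg iron (running total 2.4 mg).
Take 2 servings of whole-barley bread: uses 196 kcal, +3.6 mg iron (running total 6.0 mg).
Take 1.706 servings of oats: uses 261 kcal, +4.6 mg iron (running total 10.6 mg).
Greedy by best ratio exhausts the calories allowance optimally: 10.6 mg.

10.6 mg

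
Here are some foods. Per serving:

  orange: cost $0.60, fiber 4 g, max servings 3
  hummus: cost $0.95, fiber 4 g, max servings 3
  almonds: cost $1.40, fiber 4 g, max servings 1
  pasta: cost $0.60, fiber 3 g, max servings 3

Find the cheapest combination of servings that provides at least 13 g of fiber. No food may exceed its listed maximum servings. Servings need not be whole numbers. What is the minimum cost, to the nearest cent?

Cost per g of fiber: orange $0.1500, pasta $0.2000, hummus $0.2375, almonds $0.3500.
Take 3 servings of orange: +12.0 g fiber for $1.80 (total $1.80, still need 1.0 g).
Take 0.3333 servings of pasta: +1.0 g fiber for $0.20 (total $2.00, still need 0.0 g).
Greedy by cheapest-per-g is optimal for a single linear constraint, so the minimum cost is $2.00.

$2.00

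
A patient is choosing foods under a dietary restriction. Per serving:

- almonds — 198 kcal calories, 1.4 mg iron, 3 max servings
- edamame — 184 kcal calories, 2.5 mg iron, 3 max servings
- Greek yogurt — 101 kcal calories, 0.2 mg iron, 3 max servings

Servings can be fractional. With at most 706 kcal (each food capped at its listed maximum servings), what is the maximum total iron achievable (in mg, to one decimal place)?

Iron per kcal: edamame 0.01359, almonds 0.007071, Greek yogurt 0.00198.
Take 3 servings of edamame: uses 552 kcal, +7.5 mg iron (running total 7.5 mg).
Take 0.7778 servings of almonds: uses 154 kcal, +1.1 mg iron (running total 8.6 mg).
Filling greedily by iron-per-kcal is optimal for one linear limit, giving 8.6 mg.

8.6 mg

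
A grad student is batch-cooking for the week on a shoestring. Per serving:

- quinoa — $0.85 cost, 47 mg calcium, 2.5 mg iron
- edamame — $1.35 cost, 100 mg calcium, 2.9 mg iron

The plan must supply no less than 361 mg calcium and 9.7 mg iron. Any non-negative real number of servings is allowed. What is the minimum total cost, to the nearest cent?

With two linear requirements the optimum uses one or two foods; enumerate the corners.
quinoa only: max(361/47, 9.7/2.5) = 7.681 servings → $6.53.
edamame only: max(361/100, 9.7/2.9) = 3.61 servings → $4.87.
quinoa + edamame: the both-tight solution has a negative serving — not a feasible corner.
So the least-cost plan costs $4.87.

$4.87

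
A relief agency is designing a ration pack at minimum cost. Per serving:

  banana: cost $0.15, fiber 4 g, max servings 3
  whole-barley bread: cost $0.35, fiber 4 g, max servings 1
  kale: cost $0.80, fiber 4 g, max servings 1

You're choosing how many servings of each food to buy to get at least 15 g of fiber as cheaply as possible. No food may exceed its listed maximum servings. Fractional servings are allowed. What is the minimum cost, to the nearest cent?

Cost per g of fiber: banana $0.0375, whole-barley bread $0.0875, kale $0.2000.
Take 3 servings of banana: +12.0 g fiber for $0.45 (total $0.45, still need 3.0 g).
Take 0.75 servings of whole-barley bread: +3.0 g fiber for $0.26 (total $0.71, still need 0.0 g).
Greedy by cheapest-per-g is optimal for a single linear constraint, so the minimum cost is $0.71.

$0.71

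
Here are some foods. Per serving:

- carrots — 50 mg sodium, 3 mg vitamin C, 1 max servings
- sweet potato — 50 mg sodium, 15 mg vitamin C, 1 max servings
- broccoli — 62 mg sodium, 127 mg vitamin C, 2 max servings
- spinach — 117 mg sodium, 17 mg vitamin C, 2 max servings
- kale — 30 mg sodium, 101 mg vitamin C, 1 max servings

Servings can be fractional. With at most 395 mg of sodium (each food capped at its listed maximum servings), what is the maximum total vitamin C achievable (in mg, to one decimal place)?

Vitamin C per mg sodium: kale 3.367, broccoli 2.048, sweet potato 0.3, spinach 0.1453, carrots 0.06.
Take 1 serving of kale: uses 30 mg sodium, +101.0 mg vitamin C (running total 101.0 mg).
Take 2 servings of broccoli: uses 124 mg sodium, +254.0 mg vitamin C (running total 355.0 mg).
Take 1 serving of sweet potato: uses 50 mg sodium, +15.0 mg vitamin C (running total 370.0 mg).
Take 1.632 servings of spinach: uses 191 mg sodium, +27.8 mg vitamin C (running total 397.8 mg).
Filling greedily by vitamin C-per-mg sodium is optimal for one linear limit, giving 397.8 mg.

397.8 mg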